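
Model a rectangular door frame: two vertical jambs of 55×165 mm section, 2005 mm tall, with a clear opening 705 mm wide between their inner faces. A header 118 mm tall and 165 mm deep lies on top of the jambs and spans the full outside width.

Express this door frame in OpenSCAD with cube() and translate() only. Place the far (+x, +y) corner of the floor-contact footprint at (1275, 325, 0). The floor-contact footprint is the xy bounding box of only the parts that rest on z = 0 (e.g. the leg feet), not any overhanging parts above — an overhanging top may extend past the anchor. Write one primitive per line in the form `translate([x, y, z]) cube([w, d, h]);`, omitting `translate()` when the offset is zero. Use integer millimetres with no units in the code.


translate([460, 160, 0]) cube([55, 165, 2005]);
translate([1220, 160, 0]) cube([55, 165, 2005]);
translate([460, 160, 2005]) cube([815, 165, 118]);


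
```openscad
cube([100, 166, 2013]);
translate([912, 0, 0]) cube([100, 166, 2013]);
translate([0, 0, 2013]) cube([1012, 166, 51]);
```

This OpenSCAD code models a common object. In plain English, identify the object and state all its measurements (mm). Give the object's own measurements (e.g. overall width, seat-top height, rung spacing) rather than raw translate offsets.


A door frame. The clear opening is 812 mm wide and 2013 mm high. Two 100 mm wide jambs, 166 mm deep, stand either side of the opening from the floor to the top of the opening. A 51 mm thick head sits across the top of both jambs, spanning the full outside width of the frame.


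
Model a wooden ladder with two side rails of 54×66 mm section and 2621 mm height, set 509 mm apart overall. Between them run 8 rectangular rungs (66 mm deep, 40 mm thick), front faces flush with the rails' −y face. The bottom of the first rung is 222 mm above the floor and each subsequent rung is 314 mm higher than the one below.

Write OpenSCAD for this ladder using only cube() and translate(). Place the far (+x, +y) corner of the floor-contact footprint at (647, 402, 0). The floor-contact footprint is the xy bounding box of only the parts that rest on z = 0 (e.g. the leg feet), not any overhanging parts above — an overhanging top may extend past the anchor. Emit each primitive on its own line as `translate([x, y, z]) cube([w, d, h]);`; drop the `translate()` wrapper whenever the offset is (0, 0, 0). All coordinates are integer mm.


// rung span = 509 - 2*54 = 401
// rung[k] z = 222 + k*314
translate([138, 336, 0]) cube([54, 66, 2621]);
translate([593, 336, 0]) cube([54, 66, 2621]);
translate([192, 336, 222]) cube([401, 66, 40]);
translate([192, 336, 536]) cube([401, 66, 40]);
translate([192, 336, 850]) cube([401, 66, 40]);
translate([192, 336, 1164]) cube([401, 66, 40]);
translate([192, 336, 1478]) cube([401, 66, 40]);
translate([192, 336, 1792]) cube([401, 66, 40]);
translate([192, 336, 2106]) cube([401, 66, 40]);
translate([192, 336, 2420]) cube([401, 66, 40]);


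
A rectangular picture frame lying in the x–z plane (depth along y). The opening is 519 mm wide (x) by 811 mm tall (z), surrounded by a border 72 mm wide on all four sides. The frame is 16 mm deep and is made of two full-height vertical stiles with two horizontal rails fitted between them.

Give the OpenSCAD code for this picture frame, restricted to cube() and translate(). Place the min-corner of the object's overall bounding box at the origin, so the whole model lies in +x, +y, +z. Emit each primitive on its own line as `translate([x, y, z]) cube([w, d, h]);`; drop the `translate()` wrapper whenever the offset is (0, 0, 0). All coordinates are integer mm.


cube([72, 16, 955]);
translate([591, 0, 0]) cube([72, 16, 955]);
translate([72, 0, 0]) cube([519, 16, 72]);
translate([72, 0, 883]) cube([519, 16, 72]);


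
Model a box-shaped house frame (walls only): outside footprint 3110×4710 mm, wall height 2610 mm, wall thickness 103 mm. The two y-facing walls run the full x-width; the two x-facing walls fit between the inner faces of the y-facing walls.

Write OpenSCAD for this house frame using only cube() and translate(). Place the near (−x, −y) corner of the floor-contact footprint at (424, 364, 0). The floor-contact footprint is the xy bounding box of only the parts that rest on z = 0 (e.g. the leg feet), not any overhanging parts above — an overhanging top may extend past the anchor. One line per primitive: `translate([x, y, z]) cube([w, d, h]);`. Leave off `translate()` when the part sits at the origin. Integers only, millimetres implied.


translate([424, 364, 0]) cube([3110, 103, 2610]);
translate([424, 4971, 0]) cube([3110, 103, 2610]);
translate([424, 467, 0]) cube([103, 4504, 2610]);
translate([3431, 467, 0]) cube([103, 4504, 2610]);


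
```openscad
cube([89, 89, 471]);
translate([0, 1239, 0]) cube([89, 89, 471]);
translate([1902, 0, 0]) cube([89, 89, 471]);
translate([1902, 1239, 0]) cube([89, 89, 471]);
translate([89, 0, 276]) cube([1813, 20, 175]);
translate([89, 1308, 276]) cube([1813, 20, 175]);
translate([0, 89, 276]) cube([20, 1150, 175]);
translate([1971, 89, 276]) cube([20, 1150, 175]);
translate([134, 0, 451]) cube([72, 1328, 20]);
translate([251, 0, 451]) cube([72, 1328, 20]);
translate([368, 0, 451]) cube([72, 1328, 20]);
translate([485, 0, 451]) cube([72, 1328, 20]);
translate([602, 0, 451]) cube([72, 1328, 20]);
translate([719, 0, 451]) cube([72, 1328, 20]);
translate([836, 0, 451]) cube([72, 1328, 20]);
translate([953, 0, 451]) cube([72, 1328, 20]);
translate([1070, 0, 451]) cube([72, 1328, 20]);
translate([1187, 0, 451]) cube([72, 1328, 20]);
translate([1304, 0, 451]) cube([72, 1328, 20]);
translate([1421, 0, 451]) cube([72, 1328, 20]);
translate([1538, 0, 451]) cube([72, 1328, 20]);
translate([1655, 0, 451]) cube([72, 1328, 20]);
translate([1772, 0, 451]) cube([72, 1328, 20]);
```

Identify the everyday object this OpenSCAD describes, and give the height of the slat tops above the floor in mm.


A bed frame. The slat-top height is 471 mm.

Four posts, four rails, and a row of slats — a bed frame. Slats sit on the rails at z = 276 + 175 = 451; with slat thickness 20, the top is 471 mm.


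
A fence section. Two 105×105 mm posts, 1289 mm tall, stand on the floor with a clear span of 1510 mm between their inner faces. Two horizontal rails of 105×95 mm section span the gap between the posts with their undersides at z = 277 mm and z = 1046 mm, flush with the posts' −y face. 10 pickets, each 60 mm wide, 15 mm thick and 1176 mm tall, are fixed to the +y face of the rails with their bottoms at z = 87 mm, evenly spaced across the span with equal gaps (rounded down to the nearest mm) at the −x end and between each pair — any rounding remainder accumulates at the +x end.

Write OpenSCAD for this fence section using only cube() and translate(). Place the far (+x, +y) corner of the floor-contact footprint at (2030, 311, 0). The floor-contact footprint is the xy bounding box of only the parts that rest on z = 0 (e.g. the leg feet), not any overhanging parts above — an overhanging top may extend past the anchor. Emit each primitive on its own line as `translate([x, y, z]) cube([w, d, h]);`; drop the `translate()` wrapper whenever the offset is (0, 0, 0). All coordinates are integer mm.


translate([310, 206, 0]) cube([105, 105, 1289]);
translate([1925, 206, 0]) cube([105, 105, 1289]);
translate([415, 206, 277]) cube([1510, 105, 95]);
translate([415, 206, 1046]) cube([1510, 105, 95]);
translate([497, 311, 87]) cube([60, 15, 1176]);
translate([639, 311, 87]) cube([60, 15, 1176]);
translate([781, 311, 87]) cube([60, 15, 1176]);
translate([923, 311, 87]) cube([60, 15, 1176]);
translate([1065, 311, 87]) cube([60, 15, 1176]);
translate([1207, 311, 87]) cube([60, 15, 1176]);
translate([1349, 311, 87]) cube([60, 15, 1176]);
translate([1491, 311, 87]) cube([60, 15, 1176]);
translate([1633, 311, 87]) cube([60, 15, 1176]);
translate([1775, 311, 87]) cube([60, 15, 1176]);


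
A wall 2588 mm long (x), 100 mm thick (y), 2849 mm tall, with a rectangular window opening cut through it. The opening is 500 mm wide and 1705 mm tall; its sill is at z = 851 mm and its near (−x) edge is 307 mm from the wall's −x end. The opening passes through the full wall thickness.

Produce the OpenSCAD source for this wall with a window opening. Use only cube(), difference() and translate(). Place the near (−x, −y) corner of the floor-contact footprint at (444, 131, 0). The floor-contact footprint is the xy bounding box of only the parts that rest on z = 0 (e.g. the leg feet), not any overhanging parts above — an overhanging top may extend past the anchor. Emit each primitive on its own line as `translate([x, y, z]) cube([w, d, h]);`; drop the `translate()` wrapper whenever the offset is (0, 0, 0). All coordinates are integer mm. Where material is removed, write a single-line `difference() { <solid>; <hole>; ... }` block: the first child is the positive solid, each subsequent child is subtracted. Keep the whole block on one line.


difference() { translate([444, 131, 0]) cube([2588, 100, 2849]); translate([751, 131, 851]) cube([500, 100, 1705]); }


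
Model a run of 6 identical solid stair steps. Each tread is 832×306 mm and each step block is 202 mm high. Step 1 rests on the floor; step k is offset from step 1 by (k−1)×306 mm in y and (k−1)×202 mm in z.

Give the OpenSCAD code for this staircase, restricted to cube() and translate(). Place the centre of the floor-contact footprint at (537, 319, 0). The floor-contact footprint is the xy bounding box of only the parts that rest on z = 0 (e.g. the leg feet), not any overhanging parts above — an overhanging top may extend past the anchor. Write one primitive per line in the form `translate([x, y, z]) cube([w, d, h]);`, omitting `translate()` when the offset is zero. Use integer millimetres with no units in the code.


translate([121, 166, 0]) cube([832, 306, 202]);
translate([121, 472, 202]) cube([832, 306, 202]);
translate([121, 778, 404]) cube([832, 306, 202]);
translate([121, 1084, 606]) cube([832, 306, 202]);
translate([121, 1390, 808]) cube([832, 306, 202]);
translate([121, 1696, 1010]) cube([832, 306, 202]);


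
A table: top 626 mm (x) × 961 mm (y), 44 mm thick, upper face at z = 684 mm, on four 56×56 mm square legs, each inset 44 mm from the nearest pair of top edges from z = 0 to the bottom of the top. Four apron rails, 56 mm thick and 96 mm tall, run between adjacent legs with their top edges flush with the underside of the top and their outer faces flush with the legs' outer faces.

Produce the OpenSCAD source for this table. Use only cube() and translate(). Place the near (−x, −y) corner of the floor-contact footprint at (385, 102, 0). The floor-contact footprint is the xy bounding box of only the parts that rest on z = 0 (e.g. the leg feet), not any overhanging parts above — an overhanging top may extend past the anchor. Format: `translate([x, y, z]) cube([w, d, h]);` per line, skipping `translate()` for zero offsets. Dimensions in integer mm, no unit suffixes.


translate([341, 58, 640]) cube([626, 961, 44]);
translate([385, 102, 0]) cube([56, 56, 640]);
translate([867, 102, 0]) cube([56, 56, 640]);
translate([385, 919, 0]) cube([56, 56, 640]);
translate([867, 919, 0]) cube([56, 56, 640]);
translate([441, 102, 544]) cube([426, 56, 96]);
translate([441, 919, 544]) cube([426, 56, 96]);
translate([385, 158, 544]) cube([56, 761, 96]);
translate([867, 158, 544]) cube([56, 761, 96]);


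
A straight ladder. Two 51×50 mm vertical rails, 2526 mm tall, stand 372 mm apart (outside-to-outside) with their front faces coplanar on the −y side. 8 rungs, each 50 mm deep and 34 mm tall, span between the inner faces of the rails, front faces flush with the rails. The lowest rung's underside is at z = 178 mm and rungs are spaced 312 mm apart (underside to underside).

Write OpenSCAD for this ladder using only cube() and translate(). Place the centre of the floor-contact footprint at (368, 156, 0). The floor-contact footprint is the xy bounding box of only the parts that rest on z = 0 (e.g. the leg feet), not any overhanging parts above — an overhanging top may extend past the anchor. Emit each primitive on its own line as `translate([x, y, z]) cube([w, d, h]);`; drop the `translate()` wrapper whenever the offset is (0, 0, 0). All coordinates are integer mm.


// rung span = 372 - 2*51 = 270
// rung[k] z = 178 + k*312
translate([182, 131, 0]) cube([51, 50, 2526]);
translate([503, 131, 0]) cube([51, 50, 2526]);
translate([233, 131, 178]) cube([270, 50, 34]);
translate([233, 131, 490]) cube([270, 50, 34]);
translate([233, 131, 802]) cube([270, 50, 34]);
translate([233, 131, 1114]) cube([270, 50, 34]);
translate([233, 131, 1426]) cube([270, 50, 34]);
translate([233, 131, 1738]) cube([270, 50, 34]);
translate([233, 131, 2050]) cube([270, 50, 34]);
translate([233, 131, 2362]) cube([270, 50, 34]);


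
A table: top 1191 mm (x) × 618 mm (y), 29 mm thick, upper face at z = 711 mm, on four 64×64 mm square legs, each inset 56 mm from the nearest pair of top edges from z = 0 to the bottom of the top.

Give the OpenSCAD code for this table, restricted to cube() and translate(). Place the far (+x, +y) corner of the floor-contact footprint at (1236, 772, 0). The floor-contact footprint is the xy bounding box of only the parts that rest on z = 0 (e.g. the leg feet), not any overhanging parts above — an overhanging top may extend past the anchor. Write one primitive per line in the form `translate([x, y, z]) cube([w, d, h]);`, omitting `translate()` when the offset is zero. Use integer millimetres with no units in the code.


translate([101, 210, 682]) cube([1191, 618, 29]);
translate([157, 266, 0]) cube([64, 64, 682]);
translate([1172, 266, 0]) cube([64, 64, 682]);
translate([157, 708, 0]) cube([64, 64, 682]);
translate([1172, 708, 0]) cube([64, 64, 682]);


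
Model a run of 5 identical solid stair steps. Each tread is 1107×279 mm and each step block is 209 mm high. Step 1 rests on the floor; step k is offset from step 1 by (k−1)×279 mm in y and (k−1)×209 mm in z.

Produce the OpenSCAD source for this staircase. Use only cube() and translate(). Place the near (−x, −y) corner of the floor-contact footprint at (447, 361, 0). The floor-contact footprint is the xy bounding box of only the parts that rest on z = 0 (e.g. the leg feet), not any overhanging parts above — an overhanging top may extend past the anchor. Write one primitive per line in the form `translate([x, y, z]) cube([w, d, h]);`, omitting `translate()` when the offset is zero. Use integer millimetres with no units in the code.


translate([447, 361, 0]) cube([1107, 279, 209]);
translate([447, 640, 209]) cube([1107, 279, 209]);
translate([447, 919, 418]) cube([1107, 279, 209]);
translate([447, 1198, 627]) cube([1107, 279, 209]);
translate([447, 1477, 836]) cube([1107, 279, 209]);


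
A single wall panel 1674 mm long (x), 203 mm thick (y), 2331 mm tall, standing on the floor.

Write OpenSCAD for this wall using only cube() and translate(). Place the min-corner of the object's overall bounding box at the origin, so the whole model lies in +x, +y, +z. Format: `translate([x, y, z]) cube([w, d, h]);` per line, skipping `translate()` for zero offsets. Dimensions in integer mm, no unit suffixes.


cube([1674, 203, 2331]);


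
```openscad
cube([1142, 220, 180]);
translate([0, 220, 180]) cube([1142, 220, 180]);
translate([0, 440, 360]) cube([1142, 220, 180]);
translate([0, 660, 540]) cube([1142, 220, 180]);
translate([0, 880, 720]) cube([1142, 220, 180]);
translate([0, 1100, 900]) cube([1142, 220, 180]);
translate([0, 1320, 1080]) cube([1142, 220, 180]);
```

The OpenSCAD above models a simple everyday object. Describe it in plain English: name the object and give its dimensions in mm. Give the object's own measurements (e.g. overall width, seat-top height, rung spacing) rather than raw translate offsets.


A straight staircase of 7 solid steps. Each step is 1142 mm wide (x), 220 mm deep (y, the going) and 180 mm tall (the rise). The first step rests on the floor; each subsequent step sits one going further in +y and one rise higher in +z, directly behind and above the previous step with no overlap.


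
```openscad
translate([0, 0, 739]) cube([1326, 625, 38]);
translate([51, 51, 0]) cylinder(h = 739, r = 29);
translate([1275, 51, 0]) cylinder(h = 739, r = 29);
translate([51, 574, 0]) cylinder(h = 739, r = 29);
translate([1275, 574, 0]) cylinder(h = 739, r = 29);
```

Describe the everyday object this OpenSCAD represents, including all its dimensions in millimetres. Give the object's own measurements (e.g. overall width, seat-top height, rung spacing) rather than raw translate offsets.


A table: top 1326 mm (x) × 625 mm (y), 38 mm thick, upper face at z = 777 mm, on four round legs of 58 mm diameter, each leg's bounding box inset 22 mm from the nearest pair of top edges from z = 0 to the bottom of the top.


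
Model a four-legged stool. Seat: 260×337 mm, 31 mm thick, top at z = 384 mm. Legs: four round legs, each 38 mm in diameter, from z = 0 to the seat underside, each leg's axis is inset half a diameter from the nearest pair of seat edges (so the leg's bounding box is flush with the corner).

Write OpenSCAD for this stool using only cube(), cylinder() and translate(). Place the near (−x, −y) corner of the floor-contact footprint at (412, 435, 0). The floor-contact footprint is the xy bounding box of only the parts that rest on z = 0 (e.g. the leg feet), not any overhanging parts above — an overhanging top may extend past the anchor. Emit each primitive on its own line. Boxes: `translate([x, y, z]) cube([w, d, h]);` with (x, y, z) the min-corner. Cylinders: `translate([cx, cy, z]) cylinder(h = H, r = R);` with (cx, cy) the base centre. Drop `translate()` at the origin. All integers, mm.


translate([412, 435, 353]) cube([260, 337, 31]);
translate([431, 454, 0]) cylinder(h = 353, r = 19);
translate([653, 454, 0]) cylinder(h = 353, r = 19);
translate([431, 753, 0]) cylinder(h = 353, r = 19);
translate([653, 753, 0]) cylinder(h = 353, r = 19);


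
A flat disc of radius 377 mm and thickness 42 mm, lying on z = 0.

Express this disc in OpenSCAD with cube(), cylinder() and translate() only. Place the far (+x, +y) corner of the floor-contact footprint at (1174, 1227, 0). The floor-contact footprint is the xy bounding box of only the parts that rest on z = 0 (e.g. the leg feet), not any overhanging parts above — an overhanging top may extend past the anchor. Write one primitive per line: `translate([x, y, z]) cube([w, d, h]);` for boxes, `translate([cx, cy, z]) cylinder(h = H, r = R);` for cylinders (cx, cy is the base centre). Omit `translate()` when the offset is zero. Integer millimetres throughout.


translate([797, 850, 0]) cylinder(h = 42, r = 377);


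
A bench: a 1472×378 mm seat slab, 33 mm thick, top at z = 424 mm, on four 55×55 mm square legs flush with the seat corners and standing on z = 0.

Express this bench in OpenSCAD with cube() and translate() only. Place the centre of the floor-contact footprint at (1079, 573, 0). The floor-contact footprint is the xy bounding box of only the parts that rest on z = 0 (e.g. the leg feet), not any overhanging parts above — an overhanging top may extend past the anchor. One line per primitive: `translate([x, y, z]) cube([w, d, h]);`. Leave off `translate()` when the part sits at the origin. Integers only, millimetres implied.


// leg_h = 424 − 33 = 391
translate([343, 384, 391]) cube([1472, 378, 33]);
translate([343, 384, 0]) cube([55, 55, 391]);
translate([343, 707, 0]) cube([55, 55, 391]);
translate([1760, 384, 0]) cube([55, 55, 391]);
translate([1760, 707, 0]) cube([55, 55, 391]);


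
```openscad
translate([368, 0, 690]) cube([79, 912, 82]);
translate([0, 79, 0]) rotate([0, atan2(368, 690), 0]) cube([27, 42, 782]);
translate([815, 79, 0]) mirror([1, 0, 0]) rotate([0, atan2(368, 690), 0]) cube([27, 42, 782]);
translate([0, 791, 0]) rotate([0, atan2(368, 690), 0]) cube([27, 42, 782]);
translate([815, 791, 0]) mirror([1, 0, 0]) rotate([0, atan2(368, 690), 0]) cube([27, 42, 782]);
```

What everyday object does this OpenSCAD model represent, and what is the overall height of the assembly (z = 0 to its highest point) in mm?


A sawhorse. The overall height is 772 mm.

A beam across two mirrored pairs of raked legs — a sawhorse. The beam's underside is at z = 690 (matching the legs' vertical rise in atan2(368, 690)) and the beam is 82 mm tall, so its top is at 690 + 82 = 772 mm. The raked legs top out at the beam's underside, so that is the highest point.


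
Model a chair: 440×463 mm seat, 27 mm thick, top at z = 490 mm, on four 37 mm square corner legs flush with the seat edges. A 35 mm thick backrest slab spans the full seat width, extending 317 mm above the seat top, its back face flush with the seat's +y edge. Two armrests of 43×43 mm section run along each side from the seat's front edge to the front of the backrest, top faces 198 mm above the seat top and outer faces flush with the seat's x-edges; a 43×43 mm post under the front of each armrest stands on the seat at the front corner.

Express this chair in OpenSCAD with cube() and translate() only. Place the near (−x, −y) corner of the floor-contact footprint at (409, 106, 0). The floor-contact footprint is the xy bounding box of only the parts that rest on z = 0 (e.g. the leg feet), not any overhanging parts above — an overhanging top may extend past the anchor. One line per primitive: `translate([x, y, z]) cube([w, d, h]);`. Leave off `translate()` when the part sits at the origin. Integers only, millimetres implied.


translate([409, 106, 463]) cube([440, 463, 27]);
translate([409, 106, 0]) cube([37, 37, 463]);
translate([812, 106, 0]) cube([37, 37, 463]);
translate([409, 532, 0]) cube([37, 37, 463]);
translate([812, 532, 0]) cube([37, 37, 463]);
translate([409, 534, 490]) cube([440, 35, 317]);
translate([409, 106, 645]) cube([43, 428, 43]);
translate([806, 106, 645]) cube([43, 428, 43]);
translate([409, 106, 490]) cube([43, 43, 155]);
translate([806, 106, 490]) cube([43, 43, 155]);


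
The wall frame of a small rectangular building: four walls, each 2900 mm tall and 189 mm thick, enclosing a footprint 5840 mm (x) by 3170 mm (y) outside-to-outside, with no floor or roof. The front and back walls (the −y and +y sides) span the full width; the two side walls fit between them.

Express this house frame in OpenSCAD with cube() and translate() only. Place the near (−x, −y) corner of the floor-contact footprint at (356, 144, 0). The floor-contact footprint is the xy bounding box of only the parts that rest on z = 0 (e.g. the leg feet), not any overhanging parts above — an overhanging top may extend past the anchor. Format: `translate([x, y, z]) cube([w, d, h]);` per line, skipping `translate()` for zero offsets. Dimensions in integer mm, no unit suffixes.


translate([356, 144, 0]) cube([5840, 189, 2900]);
translate([356, 3125, 0]) cube([5840, 189, 2900]);
translate([356, 333, 0]) cube([189, 2792, 2900]);
translate([6007, 333, 0]) cube([189, 2792, 2900]);


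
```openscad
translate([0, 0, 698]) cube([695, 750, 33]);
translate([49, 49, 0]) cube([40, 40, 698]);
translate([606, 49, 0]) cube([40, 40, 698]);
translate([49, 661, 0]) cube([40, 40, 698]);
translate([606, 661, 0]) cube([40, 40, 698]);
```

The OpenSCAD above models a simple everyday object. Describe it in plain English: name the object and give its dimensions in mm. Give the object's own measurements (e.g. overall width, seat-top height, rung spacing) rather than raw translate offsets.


A rectangular dining table. The top is 695×750×33 mm with its upper surface at z = 731 mm. It stands on four 40×40 mm square legs, each inset 49 mm from the nearest pair of top edges, running from the floor to the underside of the top.


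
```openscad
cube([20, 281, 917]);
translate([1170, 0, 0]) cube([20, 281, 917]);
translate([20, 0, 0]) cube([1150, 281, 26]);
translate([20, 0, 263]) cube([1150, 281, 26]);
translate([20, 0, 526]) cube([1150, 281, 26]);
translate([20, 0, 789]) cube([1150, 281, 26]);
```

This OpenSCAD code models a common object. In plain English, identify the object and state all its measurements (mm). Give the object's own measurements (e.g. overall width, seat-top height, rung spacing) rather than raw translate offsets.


An open bookshelf. Two side panels, each 20 mm thick, 281 mm deep and 917 mm tall, stand 1190 mm apart (outside-to-outside). Between them sit 4 shelves, each 26 mm thick and 281 mm deep, spanning the full gap between the sides. The bottom shelf rests on the floor (its underside at z = 0) and the clear gap between one shelf's top and the next shelf's underside is 237 mm.


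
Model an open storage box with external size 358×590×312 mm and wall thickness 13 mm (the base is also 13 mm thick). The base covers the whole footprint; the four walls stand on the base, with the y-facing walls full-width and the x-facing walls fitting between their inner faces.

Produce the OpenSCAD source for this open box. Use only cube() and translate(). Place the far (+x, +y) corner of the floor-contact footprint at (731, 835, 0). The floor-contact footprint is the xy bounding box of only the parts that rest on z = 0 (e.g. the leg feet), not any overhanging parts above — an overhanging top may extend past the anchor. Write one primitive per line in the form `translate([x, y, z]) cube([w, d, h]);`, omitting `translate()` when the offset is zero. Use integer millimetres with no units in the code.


translate([373, 245, 0]) cube([358, 590, 13]);
translate([373, 245, 13]) cube([358, 13, 299]);
translate([373, 822, 13]) cube([358, 13, 299]);
translate([373, 258, 13]) cube([13, 564, 299]);
translate([718, 258, 13]) cube([13, 564, 299]);


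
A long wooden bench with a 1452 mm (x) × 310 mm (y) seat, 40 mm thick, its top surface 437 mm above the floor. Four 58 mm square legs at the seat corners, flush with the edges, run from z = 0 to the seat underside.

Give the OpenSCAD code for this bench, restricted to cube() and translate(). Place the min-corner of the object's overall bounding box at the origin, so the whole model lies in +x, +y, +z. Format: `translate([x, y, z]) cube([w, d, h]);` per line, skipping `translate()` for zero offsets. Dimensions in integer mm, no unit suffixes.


translate([0, 0, 397]) cube([1452, 310, 40]);
cube([58, 58, 397]);
translate([0, 252, 0]) cube([58, 58, 397]);
translate([1394, 0, 0]) cube([58, 58, 397]);
translate([1394, 252, 0]) cube([58, 58, 397]);


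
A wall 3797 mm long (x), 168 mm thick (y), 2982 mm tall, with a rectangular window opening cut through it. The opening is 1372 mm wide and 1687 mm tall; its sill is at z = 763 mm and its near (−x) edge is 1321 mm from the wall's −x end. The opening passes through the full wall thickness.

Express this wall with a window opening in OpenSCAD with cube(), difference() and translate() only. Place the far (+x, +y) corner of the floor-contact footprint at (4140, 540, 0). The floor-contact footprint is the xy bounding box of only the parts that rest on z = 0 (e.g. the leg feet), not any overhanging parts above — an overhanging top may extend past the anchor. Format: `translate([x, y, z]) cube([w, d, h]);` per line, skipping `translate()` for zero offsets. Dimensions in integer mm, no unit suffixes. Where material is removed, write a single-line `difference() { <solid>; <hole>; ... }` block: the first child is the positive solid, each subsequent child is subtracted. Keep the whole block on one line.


difference() { translate([343, 372, 0]) cube([3797, 168, 2982]); translate([1664, 372, 763]) cube([1372, 168, 1687]); }


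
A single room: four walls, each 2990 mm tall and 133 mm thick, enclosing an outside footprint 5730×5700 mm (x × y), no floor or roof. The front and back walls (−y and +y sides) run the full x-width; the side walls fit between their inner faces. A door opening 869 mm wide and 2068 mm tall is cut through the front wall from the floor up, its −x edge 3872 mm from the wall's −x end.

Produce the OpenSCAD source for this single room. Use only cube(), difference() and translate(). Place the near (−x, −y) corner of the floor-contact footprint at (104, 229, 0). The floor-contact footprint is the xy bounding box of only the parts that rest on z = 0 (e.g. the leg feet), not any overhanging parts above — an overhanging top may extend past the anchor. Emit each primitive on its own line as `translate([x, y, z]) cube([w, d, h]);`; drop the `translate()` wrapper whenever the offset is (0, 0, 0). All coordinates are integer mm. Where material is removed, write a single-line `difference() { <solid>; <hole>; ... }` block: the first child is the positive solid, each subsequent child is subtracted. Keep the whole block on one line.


difference() { translate([104, 229, 0]) cube([5730, 133, 2990]); translate([3976, 229, 0]) cube([869, 133, 2068]); }
translate([104, 5796, 0]) cube([5730, 133, 2990]);
translate([104, 362, 0]) cube([133, 5434, 2990]);
translate([5701, 362, 0]) cube([133, 5434, 2990]);


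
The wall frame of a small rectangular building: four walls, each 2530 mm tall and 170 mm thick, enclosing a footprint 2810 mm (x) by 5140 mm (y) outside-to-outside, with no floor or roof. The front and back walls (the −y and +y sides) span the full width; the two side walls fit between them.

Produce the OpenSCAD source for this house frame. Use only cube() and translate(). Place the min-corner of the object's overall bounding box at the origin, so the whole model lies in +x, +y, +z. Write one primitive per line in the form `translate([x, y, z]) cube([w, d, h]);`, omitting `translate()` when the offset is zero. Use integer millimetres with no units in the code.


cube([2810, 170, 2530]);
translate([0, 4970, 0]) cube([2810, 170, 2530]);
translate([0, 170, 0]) cube([170, 4800, 2530]);
translate([2640, 170, 0]) cube([170, 4800, 2530]);


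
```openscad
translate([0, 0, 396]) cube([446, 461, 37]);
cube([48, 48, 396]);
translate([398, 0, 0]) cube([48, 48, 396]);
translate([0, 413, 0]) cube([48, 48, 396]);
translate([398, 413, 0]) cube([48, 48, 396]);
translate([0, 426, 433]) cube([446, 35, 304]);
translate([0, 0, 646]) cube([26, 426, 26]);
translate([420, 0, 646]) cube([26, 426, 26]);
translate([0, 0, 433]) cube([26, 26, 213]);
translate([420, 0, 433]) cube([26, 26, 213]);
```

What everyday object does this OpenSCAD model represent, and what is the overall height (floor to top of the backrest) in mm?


A chair. The overall height is 737 mm.

A slab on four corner posts with a tall panel at the back — a chair. The seat slab sits at z = 396 with thickness 37, and the 304 mm backrest starts at the seat top, so the overall height is 396 + 37 + 304 = 737 mm.


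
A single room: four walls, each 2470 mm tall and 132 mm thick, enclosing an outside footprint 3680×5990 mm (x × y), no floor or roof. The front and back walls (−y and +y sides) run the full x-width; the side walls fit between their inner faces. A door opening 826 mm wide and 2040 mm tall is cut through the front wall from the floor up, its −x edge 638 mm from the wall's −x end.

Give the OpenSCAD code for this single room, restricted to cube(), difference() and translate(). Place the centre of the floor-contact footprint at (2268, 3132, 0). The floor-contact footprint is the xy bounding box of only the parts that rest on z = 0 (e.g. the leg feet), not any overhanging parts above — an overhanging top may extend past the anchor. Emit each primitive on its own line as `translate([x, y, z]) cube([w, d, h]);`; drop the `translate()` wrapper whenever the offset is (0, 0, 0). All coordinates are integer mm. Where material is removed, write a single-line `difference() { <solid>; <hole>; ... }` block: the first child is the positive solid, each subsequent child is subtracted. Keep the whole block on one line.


difference() { translate([428, 137, 0]) cube([3680, 132, 2470]); translate([1066, 137, 0]) cube([826, 132, 2040]); }
translate([428, 5995, 0]) cube([3680, 132, 2470]);
translate([428, 269, 0]) cube([132, 5726, 2470]);
translate([3976, 269, 0]) cube([132, 5726, 2470]);


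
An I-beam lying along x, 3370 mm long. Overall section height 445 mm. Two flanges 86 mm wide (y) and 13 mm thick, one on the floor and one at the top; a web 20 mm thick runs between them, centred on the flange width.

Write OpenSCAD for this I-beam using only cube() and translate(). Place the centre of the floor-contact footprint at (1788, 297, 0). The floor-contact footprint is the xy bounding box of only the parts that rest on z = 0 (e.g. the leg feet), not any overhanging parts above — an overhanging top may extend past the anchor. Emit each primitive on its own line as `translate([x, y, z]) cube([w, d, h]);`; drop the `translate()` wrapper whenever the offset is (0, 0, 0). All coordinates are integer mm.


translate([103, 254, 0]) cube([3370, 86, 13]);
translate([103, 287, 13]) cube([3370, 20, 419]);
translate([103, 254, 432]) cube([3370, 86, 13]);


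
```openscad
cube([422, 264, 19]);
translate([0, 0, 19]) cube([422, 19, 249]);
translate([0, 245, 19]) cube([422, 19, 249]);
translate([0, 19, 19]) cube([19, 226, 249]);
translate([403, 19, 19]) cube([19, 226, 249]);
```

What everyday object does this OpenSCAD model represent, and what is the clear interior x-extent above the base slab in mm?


An open box. The internal width is 384 mm.

A 422×264 base slab with four walls standing on it — an open box. The base is 422 mm wide and the walls are 19 mm thick, so the internal width is 422 − 2 × 19 = 384 mm.


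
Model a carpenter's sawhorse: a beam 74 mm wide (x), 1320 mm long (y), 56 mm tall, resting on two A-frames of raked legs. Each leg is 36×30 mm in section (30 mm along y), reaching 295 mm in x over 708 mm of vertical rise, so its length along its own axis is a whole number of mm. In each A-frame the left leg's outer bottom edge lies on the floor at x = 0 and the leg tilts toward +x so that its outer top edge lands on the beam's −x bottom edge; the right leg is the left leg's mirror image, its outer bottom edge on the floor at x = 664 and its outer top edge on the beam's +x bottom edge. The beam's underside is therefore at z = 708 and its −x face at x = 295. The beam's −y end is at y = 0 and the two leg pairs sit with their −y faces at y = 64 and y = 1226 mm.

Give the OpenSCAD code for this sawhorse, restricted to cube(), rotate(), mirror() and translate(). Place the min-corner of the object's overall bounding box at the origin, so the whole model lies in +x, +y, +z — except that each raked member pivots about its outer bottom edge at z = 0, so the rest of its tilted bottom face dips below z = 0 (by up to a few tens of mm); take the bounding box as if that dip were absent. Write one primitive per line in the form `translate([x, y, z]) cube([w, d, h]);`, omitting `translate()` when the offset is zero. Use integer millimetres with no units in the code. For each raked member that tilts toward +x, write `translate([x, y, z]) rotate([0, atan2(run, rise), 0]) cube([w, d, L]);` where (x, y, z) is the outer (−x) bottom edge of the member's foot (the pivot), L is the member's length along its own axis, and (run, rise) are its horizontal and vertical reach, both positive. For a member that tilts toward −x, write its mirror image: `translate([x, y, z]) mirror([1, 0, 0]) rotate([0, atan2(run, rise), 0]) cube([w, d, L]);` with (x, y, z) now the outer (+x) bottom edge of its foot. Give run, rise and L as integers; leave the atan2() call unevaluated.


translate([295, 0, 708]) cube([74, 1320, 56]);
translate([0, 64, 0]) rotate([0, atan2(295, 708), 0]) cube([36, 30, 767]);
translate([664, 64, 0]) mirror([1, 0, 0]) rotate([0, atan2(295, 708), 0]) cube([36, 30, 767]);
translate([0, 1226, 0]) rotate([0, atan2(295, 708), 0]) cube([36, 30, 767]);
translate([664, 1226, 0]) mirror([1, 0, 0]) rotate([0, atan2(295, 708), 0]) cube([36, 30, 767]);


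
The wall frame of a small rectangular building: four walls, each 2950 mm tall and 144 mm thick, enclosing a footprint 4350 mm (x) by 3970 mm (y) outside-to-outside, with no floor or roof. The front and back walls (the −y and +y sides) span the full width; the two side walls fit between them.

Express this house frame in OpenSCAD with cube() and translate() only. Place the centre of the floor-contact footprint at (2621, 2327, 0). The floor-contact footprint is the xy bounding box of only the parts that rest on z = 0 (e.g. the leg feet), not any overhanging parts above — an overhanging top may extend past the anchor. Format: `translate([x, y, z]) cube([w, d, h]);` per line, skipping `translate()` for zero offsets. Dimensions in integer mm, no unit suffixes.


translate([446, 342, 0]) cube([4350, 144, 2950]);
translate([446, 4168, 0]) cube([4350, 144, 2950]);
translate([446, 486, 0]) cube([144, 3682, 2950]);
translate([4652, 486, 0]) cube([144, 3682, 2950]);


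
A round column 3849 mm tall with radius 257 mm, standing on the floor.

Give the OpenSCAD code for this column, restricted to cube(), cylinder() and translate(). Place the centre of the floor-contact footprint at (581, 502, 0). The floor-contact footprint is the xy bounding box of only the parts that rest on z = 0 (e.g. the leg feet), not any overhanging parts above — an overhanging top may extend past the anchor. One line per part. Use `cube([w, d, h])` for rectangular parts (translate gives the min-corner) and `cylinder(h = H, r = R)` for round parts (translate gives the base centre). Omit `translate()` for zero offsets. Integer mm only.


translate([581, 502, 0]) cylinder(h = 3849, r = 257);


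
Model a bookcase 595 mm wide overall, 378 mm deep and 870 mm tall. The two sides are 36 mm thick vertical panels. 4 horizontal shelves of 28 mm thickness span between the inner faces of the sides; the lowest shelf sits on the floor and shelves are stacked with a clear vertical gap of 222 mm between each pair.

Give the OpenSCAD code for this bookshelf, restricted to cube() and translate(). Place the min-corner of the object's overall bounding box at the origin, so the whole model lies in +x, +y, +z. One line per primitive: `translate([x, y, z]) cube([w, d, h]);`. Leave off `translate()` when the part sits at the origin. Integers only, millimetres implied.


cube([36, 378, 870]);
translate([559, 0, 0]) cube([36, 378, 870]);
translate([36, 0, 0]) cube([523, 378, 28]);
translate([36, 0, 250]) cube([523, 378, 28]);
translate([36, 0, 500]) cube([523, 378, 28]);
translate([36, 0, 750]) cube([523, 378, 28]);


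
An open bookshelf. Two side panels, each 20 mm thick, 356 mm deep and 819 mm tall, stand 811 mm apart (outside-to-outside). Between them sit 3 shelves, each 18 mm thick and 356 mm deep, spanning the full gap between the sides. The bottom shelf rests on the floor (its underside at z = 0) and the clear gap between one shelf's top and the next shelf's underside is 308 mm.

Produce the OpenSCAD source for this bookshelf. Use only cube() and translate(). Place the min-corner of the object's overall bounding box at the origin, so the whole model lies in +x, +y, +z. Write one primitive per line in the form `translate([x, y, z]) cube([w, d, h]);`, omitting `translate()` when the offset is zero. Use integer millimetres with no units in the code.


cube([20, 356, 819]);
translate([791, 0, 0]) cube([20, 356, 819]);
translate([20, 0, 0]) cube([771, 356, 18]);
translate([20, 0, 326]) cube([771, 356, 18]);
translate([20, 0, 652]) cube([771, 356, 18]);


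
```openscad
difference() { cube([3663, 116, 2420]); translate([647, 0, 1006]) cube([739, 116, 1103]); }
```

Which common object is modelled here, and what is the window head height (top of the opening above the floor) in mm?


A wall with a window opening. The window head height is 2109 mm.

A wall with a rectangular opening subtracted — a window. Sill at z = 1006, opening 1103 mm tall, so the head is at 1006 + 1103 = 2109 mm.


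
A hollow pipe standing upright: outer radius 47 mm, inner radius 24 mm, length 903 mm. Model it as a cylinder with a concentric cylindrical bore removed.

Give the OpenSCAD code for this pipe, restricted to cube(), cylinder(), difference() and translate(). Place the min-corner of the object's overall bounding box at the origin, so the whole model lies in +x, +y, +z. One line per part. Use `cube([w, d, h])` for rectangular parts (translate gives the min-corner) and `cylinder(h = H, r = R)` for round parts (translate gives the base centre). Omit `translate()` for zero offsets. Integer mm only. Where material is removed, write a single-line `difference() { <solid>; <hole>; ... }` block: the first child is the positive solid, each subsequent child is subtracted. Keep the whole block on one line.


difference() { translate([47, 47, 0]) cylinder(h = 903, r = 47); translate([47, 47, 0]) cylinder(h = 903, r = 24); }
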